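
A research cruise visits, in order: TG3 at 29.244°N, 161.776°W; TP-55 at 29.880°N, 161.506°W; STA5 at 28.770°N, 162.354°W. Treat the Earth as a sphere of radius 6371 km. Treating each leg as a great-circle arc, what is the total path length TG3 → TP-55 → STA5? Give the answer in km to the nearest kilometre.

TG3→TP-55: c = 0.011833 rad, d = 75.39 km
TP-55→STA5: c = 0.023277 rad, d = 148.30 km
Total = 75.39 + 148.30 = 223.68 km

224 km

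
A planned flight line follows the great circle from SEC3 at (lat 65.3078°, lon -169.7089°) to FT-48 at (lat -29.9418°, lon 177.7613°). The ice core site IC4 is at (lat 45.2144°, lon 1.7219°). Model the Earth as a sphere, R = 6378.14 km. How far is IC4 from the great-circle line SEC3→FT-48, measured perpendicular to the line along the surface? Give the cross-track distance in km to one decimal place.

463.0 km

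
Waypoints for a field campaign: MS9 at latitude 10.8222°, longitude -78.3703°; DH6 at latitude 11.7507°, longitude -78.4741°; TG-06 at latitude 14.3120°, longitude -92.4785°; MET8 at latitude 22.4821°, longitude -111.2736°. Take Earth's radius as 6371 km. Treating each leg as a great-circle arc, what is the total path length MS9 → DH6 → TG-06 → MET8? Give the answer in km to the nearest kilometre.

3826 km

MS9→DH6: c = 0.016302 rad, d = 103.86 km
DH6→TG-06: c = 0.242235 rad, d = 1543.28 km
TG-06→MET8: c = 0.341930 rad, d = 2178.44 km
Total = 103.86 + 1543.28 + 2178.44 = 3825.58 km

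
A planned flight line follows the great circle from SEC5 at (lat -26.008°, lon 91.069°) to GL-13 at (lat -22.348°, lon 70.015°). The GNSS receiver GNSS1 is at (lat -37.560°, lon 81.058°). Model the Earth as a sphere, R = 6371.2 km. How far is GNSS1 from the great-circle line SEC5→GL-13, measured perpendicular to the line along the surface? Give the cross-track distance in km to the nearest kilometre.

1410 km

δ₁₃ = central angle SEC5→GNSS1 = 0.250066 rad  (haversine)
θ₁₃ = bearing SEC5→GNSS1 = 213.838°,  θ₁₂ = bearing SEC5→GL-13 = 276.313°
dₓₜ = R·arcsin(sin δ₁₃ · sin(θ₁₃ − θ₁₂)) = 6371.2·arcsin(0.24747·sin(-62.475°)) = -1409.678 km
|dₓₜ| = 1409.678 km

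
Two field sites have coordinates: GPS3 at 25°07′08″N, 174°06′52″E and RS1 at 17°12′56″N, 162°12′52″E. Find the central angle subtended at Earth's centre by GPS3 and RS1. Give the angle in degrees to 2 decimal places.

GPS3: φ = +25.11889°, λ = +174.11444°
RS1: φ = +17.21556°, λ = +162.21444°
Δφ = -7.9033°,  Δλ = -11.9000°
a = sin²(Δφ/2) + cos φ₁ cos φ₂ sin²(Δλ/2) = 0.014043
c = 2·arcsin(√a) = 0.237562 rad = 13.6113°

13.61°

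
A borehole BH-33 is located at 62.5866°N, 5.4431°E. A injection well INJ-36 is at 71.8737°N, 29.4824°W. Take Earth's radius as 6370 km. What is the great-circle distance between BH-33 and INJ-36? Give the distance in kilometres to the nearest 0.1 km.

1782.7 km

Δφ = 9.2871°,  Δλ = -34.9255°
a = sin²(Δφ/2) + cos φ₁ cos φ₂ sin²(Δλ/2) = 0.019453
c = 2·arcsin(√a) = 0.279859 rad = 16.0347°
d = R·c = 6370 × 0.279859 = 1782.7 km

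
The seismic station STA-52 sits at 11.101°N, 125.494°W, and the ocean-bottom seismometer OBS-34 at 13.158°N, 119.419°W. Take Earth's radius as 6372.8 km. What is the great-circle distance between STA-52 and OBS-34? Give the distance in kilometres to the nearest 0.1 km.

699.1 km

Δφ = 2.0570°,  Δλ = 6.0750°
a = sin²(Δφ/2) + cos φ₁ cos φ₂ sin²(Δλ/2) = 0.003005
c = 2·arcsin(√a) = 0.109695 rad = 6.2850°
d = R·c = 6372.8 × 0.109695 = 699.1 km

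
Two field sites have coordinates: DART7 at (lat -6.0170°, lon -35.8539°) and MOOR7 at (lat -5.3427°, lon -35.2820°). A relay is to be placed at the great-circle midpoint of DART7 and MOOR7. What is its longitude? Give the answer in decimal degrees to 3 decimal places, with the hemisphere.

Bx = cos φ₂ cos Δλ = 0.995606,  By = cos φ₂ sin Δλ = 0.009938
φₘ = atan2(sin φ₁ + sin φ₂, √((cos φ₁ + Bx)² + By²)) = -5.67992°
λₘ = λ₁ + atan2(By, cos φ₁ + Bx) = -35.56778°

35.568°W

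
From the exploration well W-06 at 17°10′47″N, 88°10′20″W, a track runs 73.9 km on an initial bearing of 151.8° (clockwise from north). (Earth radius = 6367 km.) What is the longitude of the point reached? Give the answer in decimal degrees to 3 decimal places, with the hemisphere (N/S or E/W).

87.844°W

W-06: φ = +17.17972°, λ = -88.17222°
δ = d/R = 73.9/6367 = 0.011607 rad
φ₂ = arcsin(sin φ₁ cos δ + cos φ₁ sin δ cos θ)
   = arcsin(0.29537·0.99993 + 0.95538·0.01161·-0.88130) = 16.59338°
λ₂ = λ₁ + atan2(sin θ sin δ cos φ₁, cos δ − sin φ₁ sin φ₂) = -87.84432°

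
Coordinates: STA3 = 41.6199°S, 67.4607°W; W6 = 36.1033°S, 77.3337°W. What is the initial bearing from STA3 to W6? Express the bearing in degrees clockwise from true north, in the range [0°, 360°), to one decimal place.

302.5°

Δλ = -9.8730°
y = sin Δλ · cos φ₂ = -0.138536
x = cos φ₁ sin φ₂ − sin φ₁ cos φ₂ cos Δλ = 0.088187
θ = atan2(y, x) = -57.5207° → 302.4793° (mod 360°)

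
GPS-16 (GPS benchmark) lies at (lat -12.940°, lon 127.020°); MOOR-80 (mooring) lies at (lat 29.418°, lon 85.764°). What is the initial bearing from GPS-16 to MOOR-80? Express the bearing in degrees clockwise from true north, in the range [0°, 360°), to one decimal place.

317.4°

Δλ = -41.2560°
y = sin Δλ · cos φ₂ = -0.574398
x = cos φ₁ sin φ₂ − sin φ₁ cos φ₂ cos Δλ = 0.625342
θ = atan2(y, x) = -42.5685° → 317.4315° (mod 360°)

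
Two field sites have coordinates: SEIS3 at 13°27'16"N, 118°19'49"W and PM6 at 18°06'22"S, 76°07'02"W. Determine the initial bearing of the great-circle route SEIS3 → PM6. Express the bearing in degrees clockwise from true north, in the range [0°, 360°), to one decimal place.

SEIS3: φ = +13.45444°, λ = -118.33028°
PM6: φ = -18.10611°, λ = -76.11722°
Δλ = 42.2131°
y = sin Δλ · cos φ₂ = 0.638619
x = cos φ₁ sin φ₂ − sin φ₁ cos φ₂ cos Δλ = -0.466044
θ = atan2(y, x) = 126.1208° → 126.1208° (mod 360°)

126.1°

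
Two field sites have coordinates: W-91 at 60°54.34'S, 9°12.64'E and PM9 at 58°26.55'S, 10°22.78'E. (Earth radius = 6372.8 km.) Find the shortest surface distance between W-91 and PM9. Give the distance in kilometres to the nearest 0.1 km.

281.7 km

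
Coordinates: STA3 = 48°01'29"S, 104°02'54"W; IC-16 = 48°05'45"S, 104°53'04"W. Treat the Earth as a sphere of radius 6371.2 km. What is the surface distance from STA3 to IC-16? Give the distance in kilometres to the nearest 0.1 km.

62.6 km

STA3: φ = -48.02472°, λ = -104.04833°
IC-16: φ = -48.09583°, λ = -104.88444°
Δφ = -0.0711°,  Δλ = -0.8361°
a = sin²(Δφ/2) + cos φ₁ cos φ₂ sin²(Δλ/2) = 0.000024
c = 2·arcsin(√a) = 0.009832 rad = 0.5633°
d = R·c = 6371.2 × 0.009832 = 62.6 km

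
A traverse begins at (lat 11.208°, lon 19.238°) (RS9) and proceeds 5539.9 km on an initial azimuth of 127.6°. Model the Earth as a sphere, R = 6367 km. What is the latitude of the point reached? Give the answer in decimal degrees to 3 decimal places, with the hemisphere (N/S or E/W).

δ = d/R = 5539.9/6367 = 0.870096 rad
φ₂ = arcsin(sin φ₁ cos δ + cos φ₁ sin δ cos θ)
   = arcsin(0.19437·0.64475 + 0.98093·0.76439·-0.61015) = -19.40071°
λ₂ = λ₁ + atan2(sin θ sin δ cos φ₁, cos δ − sin φ₁ sin φ₂) = 59.18486°

19.401°S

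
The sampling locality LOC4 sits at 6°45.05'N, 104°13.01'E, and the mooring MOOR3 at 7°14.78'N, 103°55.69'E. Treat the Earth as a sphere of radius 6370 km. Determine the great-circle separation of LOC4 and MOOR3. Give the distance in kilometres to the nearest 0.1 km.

LOC4: φ = +6.75083°, λ = +104.21683°
MOOR3: φ = +7.24633°, λ = +103.92817°
Δφ = 0.4955°,  Δλ = -0.2887°
a = sin²(Δφ/2) + cos φ₁ cos φ₂ sin²(Δλ/2) = 0.000025
c = 2·arcsin(√a) = 0.009990 rad = 0.5724°
d = R·c = 6370 × 0.009990 = 63.6 km

63.6 km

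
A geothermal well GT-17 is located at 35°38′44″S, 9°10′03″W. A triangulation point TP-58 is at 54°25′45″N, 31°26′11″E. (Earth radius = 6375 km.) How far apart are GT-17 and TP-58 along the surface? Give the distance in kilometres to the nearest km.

GT-17: φ = -35.64556°, λ = -9.16750°
TP-58: φ = +54.42917°, λ = +31.43639°
Δφ = 90.0747°,  Δλ = 40.6039°
a = sin²(Δφ/2) + cos φ₁ cos φ₂ sin²(Δλ/2) = 0.557561
c = 2·arcsin(√a) = 1.686174 rad = 96.6107°
d = R·c = 6375 × 1.686174 = 10749.4 km

10749 km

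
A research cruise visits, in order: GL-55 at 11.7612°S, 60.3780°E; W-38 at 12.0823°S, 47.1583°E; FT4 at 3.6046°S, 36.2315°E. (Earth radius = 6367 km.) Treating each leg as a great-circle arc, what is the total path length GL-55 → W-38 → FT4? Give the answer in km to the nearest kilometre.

GL-55→W-38: c = 0.225798 rad, d = 1437.66 km
W-38→FT4: c = 0.239822 rad, d = 1526.95 km
Total = 1437.66 + 1526.95 = 2964.61 km

2965 km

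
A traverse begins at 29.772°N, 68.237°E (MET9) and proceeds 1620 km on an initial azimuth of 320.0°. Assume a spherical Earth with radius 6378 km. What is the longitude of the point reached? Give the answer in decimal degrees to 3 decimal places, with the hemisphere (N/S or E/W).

55.998°E

δ = d/R = 1620/6378 = 0.253998 rad
φ₂ = arcsin(sin φ₁ cos δ + cos φ₁ sin δ cos θ)
   = arcsin(0.49655·0.96792 + 0.86801·0.25128·0.76604) = 40.36840°
λ₂ = λ₁ + atan2(sin θ sin δ cos φ₁, cos δ − sin φ₁ sin φ₂) = 55.99779°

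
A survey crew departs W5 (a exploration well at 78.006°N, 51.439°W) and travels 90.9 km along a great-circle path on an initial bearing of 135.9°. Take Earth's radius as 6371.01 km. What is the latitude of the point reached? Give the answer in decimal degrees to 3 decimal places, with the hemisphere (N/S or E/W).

77.406°N

δ = d/R = 90.9/6371.01 = 0.014268 rad
φ₂ = arcsin(sin φ₁ cos δ + cos φ₁ sin δ cos θ)
   = arcsin(0.97817·0.99990 + 0.20781·0.01427·-0.71813) = 77.40628°
λ₂ = λ₁ + atan2(sin θ sin δ cos φ₁, cos δ − sin φ₁ sin φ₂) = -48.82900°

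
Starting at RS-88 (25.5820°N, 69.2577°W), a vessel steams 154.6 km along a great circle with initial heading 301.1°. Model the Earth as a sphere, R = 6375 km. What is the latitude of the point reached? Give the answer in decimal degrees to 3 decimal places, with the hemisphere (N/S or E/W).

δ = d/R = 154.6/6375 = 0.024251 rad
φ₂ = arcsin(sin φ₁ cos δ + cos φ₁ sin δ cos θ)
   = arcsin(0.43180·0.99971 + 0.90197·0.02425·0.51653) = 26.29371°
λ₂ = λ₁ + atan2(sin θ sin δ cos φ₁, cos δ − sin φ₁ sin φ₂) = -70.58476°

26.294°N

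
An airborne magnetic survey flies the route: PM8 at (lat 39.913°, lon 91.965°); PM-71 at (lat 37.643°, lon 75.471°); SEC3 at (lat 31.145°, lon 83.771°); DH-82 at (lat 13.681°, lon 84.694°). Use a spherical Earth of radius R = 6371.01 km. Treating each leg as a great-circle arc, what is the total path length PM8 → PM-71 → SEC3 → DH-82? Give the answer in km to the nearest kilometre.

PM8→PM-71: c = 0.227548 rad, d = 1449.71 km
PM-71→SEC3: c = 0.164640 rad, d = 1048.92 km
SEC3→DH-82: c = 0.305164 rad, d = 1944.20 km
Total = 1449.71 + 1048.92 + 1944.20 = 4442.83 km

4443 km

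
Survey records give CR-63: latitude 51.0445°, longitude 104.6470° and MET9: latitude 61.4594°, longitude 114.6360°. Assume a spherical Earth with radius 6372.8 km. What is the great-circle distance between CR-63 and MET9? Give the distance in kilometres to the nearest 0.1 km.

1309.2 km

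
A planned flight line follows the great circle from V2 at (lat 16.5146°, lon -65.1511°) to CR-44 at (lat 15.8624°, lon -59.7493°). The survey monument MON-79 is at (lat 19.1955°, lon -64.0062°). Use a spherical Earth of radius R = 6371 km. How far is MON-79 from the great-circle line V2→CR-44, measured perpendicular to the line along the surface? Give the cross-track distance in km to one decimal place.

310.0 km

δ₁₃ = central angle V2→MON-79 = 0.050508 rad  (haversine)
θ₁₃ = bearing V2→MON-79 = 21.948°,  θ₁₂ = bearing V2→CR-44 = 96.407°
dₓₜ = R·arcsin(sin δ₁₃ · sin(θ₁₃ − θ₁₂)) = 6371·arcsin(0.05049·sin(-74.459°)) = -310.010 km
|dₓₜ| = 310.010 km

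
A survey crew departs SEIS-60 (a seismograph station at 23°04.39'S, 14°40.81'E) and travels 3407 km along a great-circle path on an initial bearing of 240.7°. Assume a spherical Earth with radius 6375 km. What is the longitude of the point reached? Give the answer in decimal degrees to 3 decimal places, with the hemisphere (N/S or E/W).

17.940°W

SEIS-60: φ = -23.07317°, λ = +14.68017°
δ = d/R = 3407/6375 = 0.534431 rad
φ₂ = arcsin(sin φ₁ cos δ + cos φ₁ sin δ cos θ)
   = arcsin(-0.39191·0.86056 + 0.92001·0.50935·-0.48938) = -34.51249°
λ₂ = λ₁ + atan2(sin θ sin δ cos φ₁, cos δ − sin φ₁ sin φ₂) = -17.93977°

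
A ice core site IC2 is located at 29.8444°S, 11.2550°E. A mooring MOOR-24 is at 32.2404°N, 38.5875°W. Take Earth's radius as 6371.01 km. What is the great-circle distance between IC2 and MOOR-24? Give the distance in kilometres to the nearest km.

Δφ = 62.0848°,  Δλ = -49.8425°
a = sin²(Δφ/2) + cos φ₁ cos φ₂ sin²(Δλ/2) = 0.396180
c = 2·arcsin(√a) = 1.361634 rad = 78.0159°
d = R·c = 6371.01 × 1.361634 = 8675.0 km

8675 km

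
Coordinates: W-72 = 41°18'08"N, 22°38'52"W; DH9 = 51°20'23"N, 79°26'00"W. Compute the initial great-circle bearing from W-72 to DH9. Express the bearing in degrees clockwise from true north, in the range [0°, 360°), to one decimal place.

W-72: φ = +41.30222°, λ = -22.64778°
DH9: φ = +51.33972°, λ = -79.43333°
Δλ = -56.7856°
y = sin Δλ · cos φ₂ = -0.522642
x = cos φ₁ sin φ₂ − sin φ₁ cos φ₂ cos Δλ = 0.360755
θ = atan2(y, x) = -55.3845° → 304.6155° (mod 360°)

304.6°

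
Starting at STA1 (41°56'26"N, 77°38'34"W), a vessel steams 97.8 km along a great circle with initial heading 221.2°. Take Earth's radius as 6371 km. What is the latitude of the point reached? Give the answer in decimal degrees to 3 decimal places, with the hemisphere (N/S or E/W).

41.276°N

STA1: φ = +41.94056°, λ = -77.64278°
δ = d/R = 97.8/6371 = 0.015351 rad
φ₂ = arcsin(sin φ₁ cos δ + cos φ₁ sin δ cos θ)
   = arcsin(0.66836·0.99988 + 0.74384·0.01535·-0.75241) = 41.27619°
λ₂ = λ₁ + atan2(sin θ sin δ cos φ₁, cos δ − sin φ₁ sin φ₂) = -78.41364°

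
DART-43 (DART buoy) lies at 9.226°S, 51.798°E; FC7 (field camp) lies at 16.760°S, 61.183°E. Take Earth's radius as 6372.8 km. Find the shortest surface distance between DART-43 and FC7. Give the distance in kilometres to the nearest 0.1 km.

1317.2 km

Δφ = -7.5340°,  Δλ = 9.3850°
a = sin²(Δφ/2) + cos φ₁ cos φ₂ sin²(Δλ/2) = 0.010642
c = 2·arcsin(√a) = 0.206685 rad = 11.8422°
d = R·c = 6372.8 × 0.206685 = 1317.2 km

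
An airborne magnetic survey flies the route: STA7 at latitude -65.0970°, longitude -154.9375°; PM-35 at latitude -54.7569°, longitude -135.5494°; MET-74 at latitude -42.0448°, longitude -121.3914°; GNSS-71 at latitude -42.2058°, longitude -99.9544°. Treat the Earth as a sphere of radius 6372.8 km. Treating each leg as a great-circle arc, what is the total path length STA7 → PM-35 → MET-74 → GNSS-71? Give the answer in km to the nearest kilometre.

STA7→PM-35: c = 0.245646 rad, d = 1565.45 km
PM-35→MET-74: c = 0.274829 rad, d = 1751.43 km
MET-74→GNSS-71: c = 0.276777 rad, d = 1763.85 km
Total = 1565.45 + 1751.43 + 1763.85 = 5080.73 km

5081 km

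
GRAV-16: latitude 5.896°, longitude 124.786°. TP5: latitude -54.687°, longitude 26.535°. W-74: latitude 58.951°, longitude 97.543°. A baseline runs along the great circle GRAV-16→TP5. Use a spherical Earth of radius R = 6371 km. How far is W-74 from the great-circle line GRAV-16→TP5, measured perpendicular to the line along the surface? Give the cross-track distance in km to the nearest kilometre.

δ₁₃ = central angle GRAV-16→W-74 = 0.995435 rad  (haversine)
θ₁₃ = bearing GRAV-16→W-74 = 343.656°,  θ₁₂ = bearing GRAV-16→TP5 = 215.460°
dₓₜ = R·arcsin(sin δ₁₃ · sin(θ₁₃ − θ₁₂)) = 6371·arcsin(0.83900·sin(128.195°)) = 4587.037 km
|dₓₜ| = 4587.037 km

4587 km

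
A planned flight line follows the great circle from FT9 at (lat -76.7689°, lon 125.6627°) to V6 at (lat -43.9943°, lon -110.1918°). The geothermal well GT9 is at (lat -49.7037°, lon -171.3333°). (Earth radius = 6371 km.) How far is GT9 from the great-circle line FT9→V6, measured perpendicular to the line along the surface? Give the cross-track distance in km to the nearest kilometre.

3142 km

δ₁₃ = central angle FT9→GT9 = 0.627229 rad  (haversine)
θ₁₃ = bearing FT9→GT9 = 79.077°,  θ₁₂ = bearing FT9→V6 = 132.837°
dₓₜ = R·arcsin(sin δ₁₃ · sin(θ₁₃ − θ₁₂)) = 6371·arcsin(0.58690·sin(-53.760°)) = -3141.601 km
|dₓₜ| = 3141.601 km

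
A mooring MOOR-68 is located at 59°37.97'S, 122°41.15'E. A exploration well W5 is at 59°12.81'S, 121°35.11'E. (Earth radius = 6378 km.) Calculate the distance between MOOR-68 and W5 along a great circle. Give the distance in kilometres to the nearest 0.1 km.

MOOR-68: φ = -59.63283°, λ = +122.68583°
W5: φ = -59.21350°, λ = +121.58517°
Δφ = 0.4193°,  Δλ = -1.1007°
a = sin²(Δφ/2) + cos φ₁ cos φ₂ sin²(Δλ/2) = 0.000037
c = 2·arcsin(√a) = 0.012209 rad = 0.6995°
d = R·c = 6378 × 0.012209 = 77.9 km

77.9 km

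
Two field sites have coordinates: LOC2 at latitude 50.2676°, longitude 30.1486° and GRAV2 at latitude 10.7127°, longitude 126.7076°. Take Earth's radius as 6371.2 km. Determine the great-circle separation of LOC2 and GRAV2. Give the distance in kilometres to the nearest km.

Δφ = -39.5549°,  Δλ = 96.5590°
a = sin²(Δφ/2) + cos φ₁ cos φ₂ sin²(Δλ/2) = 0.464395
c = 2·arcsin(√a) = 1.499525 rad = 85.9165°
d = R·c = 6371.2 × 1.499525 = 9553.8 km

9554 km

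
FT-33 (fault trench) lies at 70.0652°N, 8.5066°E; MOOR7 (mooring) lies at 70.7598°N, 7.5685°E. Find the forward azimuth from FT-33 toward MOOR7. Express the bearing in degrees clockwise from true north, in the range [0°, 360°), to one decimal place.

Δλ = -0.9381°
y = sin Δλ · cos φ₂ = -0.005395
x = cos φ₁ sin φ₂ − sin φ₁ cos φ₂ cos Δλ = 0.012164
θ = atan2(y, x) = -23.9183° → 336.0817° (mod 360°)

336.1°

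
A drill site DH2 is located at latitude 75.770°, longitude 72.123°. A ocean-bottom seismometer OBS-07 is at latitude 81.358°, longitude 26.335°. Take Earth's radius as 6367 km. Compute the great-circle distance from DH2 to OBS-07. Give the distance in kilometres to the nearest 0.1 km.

1138.1 km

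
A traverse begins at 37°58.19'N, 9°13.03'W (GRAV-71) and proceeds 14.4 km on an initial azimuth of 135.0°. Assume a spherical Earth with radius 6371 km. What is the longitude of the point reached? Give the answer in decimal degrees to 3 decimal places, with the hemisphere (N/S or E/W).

9.101°W

GRAV-71: φ = +37.96983°, λ = -9.21717°
δ = d/R = 14.4/6371 = 0.002260 rad
φ₂ = arcsin(sin φ₁ cos δ + cos φ₁ sin δ cos θ)
   = arcsin(0.61525·1.00000 + 0.78833·0.00226·-0.70711) = 37.87820°
λ₂ = λ₁ + atan2(sin θ sin δ cos φ₁, cos δ − sin φ₁ sin φ₂) = -9.10115°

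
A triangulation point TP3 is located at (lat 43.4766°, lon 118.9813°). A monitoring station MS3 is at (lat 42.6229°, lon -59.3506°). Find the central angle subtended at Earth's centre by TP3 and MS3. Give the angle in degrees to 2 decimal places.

93.89°

Δφ = -0.8537°,  Δλ = -178.3319°
a = sin²(Δφ/2) + cos φ₁ cos φ₂ sin²(Δλ/2) = 0.533899
c = 2·arcsin(√a) = 1.638646 rad = 93.8875°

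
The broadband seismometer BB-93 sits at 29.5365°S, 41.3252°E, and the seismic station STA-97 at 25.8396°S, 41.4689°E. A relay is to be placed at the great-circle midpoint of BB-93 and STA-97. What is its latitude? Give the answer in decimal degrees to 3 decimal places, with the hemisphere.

27.688°S

Bx = cos φ₂ cos Δλ = 0.900015,  By = cos φ₂ sin Δλ = 0.002257
φₘ = atan2(sin φ₁ + sin φ₂, √((cos φ₁ + Bx)² + By²)) = -27.68807°
λₘ = λ₁ + atan2(By, cos φ₁ + Bx) = 41.39827°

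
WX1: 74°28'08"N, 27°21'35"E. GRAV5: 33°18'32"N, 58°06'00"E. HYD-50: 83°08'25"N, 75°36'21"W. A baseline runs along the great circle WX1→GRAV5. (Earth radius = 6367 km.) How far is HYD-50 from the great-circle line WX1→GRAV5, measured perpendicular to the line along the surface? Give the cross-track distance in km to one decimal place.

563.0 km

WX1: φ = +74.46889°, λ = +27.35972°
GRAV5: φ = +33.30889°, λ = +58.10000°
HYD-50: φ = +83.14028°, λ = -75.60583°
δ₁₃ = central angle WX1→HYD-50 = 0.319436 rad  (haversine)
θ₁₃ = bearing WX1→HYD-50 = 338.245°,  θ₁₂ = bearing WX1→GRAV5 = 141.912°
dₓₜ = R·arcsin(sin δ₁₃ · sin(θ₁₃ − θ₁₂)) = 6367·arcsin(0.31403·sin(196.333°)) = -563.014 km
|dₓₜ| = 563.014 km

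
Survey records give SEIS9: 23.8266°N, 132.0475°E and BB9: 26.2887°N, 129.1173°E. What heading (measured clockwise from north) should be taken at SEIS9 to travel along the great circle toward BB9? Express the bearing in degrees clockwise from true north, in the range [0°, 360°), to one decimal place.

313.5°

Δλ = -2.9302°
y = sin Δλ · cos φ₂ = -0.045832
x = cos φ₁ sin φ₂ − sin φ₁ cos φ₂ cos Δλ = 0.043432
θ = atan2(y, x) = -46.5402° → 313.4598° (mod 360°)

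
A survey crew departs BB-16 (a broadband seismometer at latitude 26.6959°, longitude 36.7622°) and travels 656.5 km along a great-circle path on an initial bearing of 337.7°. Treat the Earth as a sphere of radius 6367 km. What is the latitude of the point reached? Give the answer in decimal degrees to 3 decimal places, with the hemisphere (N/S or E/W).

32.137°N

δ = d/R = 656.5/6367 = 0.103110 rad
φ₂ = arcsin(sin φ₁ cos δ + cos φ₁ sin δ cos θ)
   = arcsin(0.44926·0.99469 + 0.89340·0.10293·0.92521) = 32.13711°
λ₂ = λ₁ + atan2(sin θ sin δ cos φ₁, cos δ − sin φ₁ sin φ₂) = 34.11858°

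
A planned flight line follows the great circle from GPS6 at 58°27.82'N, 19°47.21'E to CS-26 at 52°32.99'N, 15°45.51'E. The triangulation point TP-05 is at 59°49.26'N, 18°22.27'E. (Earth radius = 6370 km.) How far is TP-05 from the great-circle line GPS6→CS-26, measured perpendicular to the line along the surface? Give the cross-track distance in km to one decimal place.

131.7 km

GPS6: φ = +58.46367°, λ = +19.78683°
CS-26: φ = +52.54983°, λ = +15.75850°
TP-05: φ = +59.82100°, λ = +18.37117°
δ₁₃ = central angle GPS6→TP-05 = 0.026865 rad  (haversine)
θ₁₃ = bearing GPS6→TP-05 = 332.461°,  θ₁₂ = bearing GPS6→CS-26 = 202.773°
dₓₜ = R·arcsin(sin δ₁₃ · sin(θ₁₃ − θ₁₂)) = 6370·arcsin(0.02686·sin(129.688°)) = 131.685 km
|dₓₜ| = 131.685 km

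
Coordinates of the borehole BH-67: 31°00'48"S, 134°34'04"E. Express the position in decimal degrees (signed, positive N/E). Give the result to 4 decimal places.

lat: 31.0133° S → -31.0133°
lon: 134.5678° E → +134.5678°

-31.0133°, +134.5678°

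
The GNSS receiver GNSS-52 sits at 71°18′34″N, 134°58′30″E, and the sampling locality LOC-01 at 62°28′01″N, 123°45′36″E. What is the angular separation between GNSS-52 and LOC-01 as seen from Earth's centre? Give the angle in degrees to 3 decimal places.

9.841°

GNSS-52: φ = +71.30944°, λ = +134.97500°
LOC-01: φ = +62.46694°, λ = +123.76000°
Δφ = -8.8425°,  Δλ = -11.2150°
a = sin²(Δφ/2) + cos φ₁ cos φ₂ sin²(Δλ/2) = 0.007357
c = 2·arcsin(√a) = 0.171758 rad = 9.8410°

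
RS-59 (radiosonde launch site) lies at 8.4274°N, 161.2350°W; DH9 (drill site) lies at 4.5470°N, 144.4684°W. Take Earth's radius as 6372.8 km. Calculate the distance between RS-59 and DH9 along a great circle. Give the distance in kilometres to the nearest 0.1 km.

1902.1 km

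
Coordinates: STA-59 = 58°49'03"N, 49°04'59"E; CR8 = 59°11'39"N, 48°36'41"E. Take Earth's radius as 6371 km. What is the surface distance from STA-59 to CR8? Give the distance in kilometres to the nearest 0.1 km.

STA-59: φ = +58.81750°, λ = +49.08306°
CR8: φ = +59.19417°, λ = +48.61139°
Δφ = 0.3767°,  Δλ = -0.4717°
a = sin²(Δφ/2) + cos φ₁ cos φ₂ sin²(Δλ/2) = 0.000015
c = 2·arcsin(√a) = 0.007822 rad = 0.4482°
d = R·c = 6371 × 0.007822 = 49.8 km

49.8 km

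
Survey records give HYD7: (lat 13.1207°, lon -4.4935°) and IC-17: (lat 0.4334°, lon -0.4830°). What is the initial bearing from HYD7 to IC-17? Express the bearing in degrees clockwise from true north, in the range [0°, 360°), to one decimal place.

Δλ = 4.0105°
y = sin Δλ · cos φ₂ = 0.069937
x = cos φ₁ sin φ₂ − sin φ₁ cos φ₂ cos Δλ = -0.219074
θ = atan2(y, x) = 162.2948° → 162.2948° (mod 360°)

162.3°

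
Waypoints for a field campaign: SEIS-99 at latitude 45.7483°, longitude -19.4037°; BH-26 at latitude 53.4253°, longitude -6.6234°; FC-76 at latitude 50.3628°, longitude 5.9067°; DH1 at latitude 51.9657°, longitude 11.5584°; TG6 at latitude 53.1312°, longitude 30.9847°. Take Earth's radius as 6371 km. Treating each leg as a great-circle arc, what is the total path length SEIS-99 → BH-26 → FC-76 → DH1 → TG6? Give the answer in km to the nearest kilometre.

3924 km

SEIS-99→BH-26: c = 0.196604 rad, d = 1252.57 km
BH-26→FC-76: c = 0.144915 rad, d = 923.25 km
FC-76→DH1: c = 0.067865 rad, d = 432.37 km
DH1→TG6: c = 0.206533 rad, d = 1315.82 km
Total = 1252.57 + 923.25 + 432.37 + 1315.82 = 3924.00 km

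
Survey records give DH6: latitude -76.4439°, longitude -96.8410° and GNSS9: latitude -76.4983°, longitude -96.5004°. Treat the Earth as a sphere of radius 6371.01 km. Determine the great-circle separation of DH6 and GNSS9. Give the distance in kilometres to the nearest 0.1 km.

10.7 km

Δφ = -0.0544°,  Δλ = 0.3406°
a = sin²(Δφ/2) + cos φ₁ cos φ₂ sin²(Δλ/2) = 0.000001
c = 2·arcsin(√a) = 0.001684 rad = 0.0965°
d = R·c = 6371.01 × 0.001684 = 10.7 km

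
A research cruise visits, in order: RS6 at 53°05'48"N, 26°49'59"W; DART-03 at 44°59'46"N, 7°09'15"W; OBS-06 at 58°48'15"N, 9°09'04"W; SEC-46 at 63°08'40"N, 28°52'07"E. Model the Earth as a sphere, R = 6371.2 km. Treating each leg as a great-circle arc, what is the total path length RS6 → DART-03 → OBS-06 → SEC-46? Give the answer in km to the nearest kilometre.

5301 km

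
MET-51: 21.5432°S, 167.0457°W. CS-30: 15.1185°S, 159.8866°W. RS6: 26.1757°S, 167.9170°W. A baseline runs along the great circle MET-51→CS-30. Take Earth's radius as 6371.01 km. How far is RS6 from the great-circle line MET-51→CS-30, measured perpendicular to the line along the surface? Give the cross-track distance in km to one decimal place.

323.0 km

δ₁₃ = central angle MET-51→RS6 = 0.082039 rad  (haversine)
θ₁₃ = bearing MET-51→RS6 = 189.586°,  θ₁₂ = bearing MET-51→CS-30 = 47.789°
dₓₜ = R·arcsin(sin δ₁₃ · sin(θ₁₃ − θ₁₂)) = 6371.01·arcsin(0.08195·sin(141.797°)) = 323.018 km
|dₓₜ| = 323.018 km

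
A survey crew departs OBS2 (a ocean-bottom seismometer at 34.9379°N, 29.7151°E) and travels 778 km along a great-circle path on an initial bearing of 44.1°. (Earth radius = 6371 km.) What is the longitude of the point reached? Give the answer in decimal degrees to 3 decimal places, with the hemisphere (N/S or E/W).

36.050°E

δ = d/R = 778/6371 = 0.122116 rad
φ₂ = arcsin(sin φ₁ cos δ + cos φ₁ sin δ cos θ)
   = arcsin(0.57269·0.99255 + 0.81977·0.12181·0.71813) = 39.80186°
λ₂ = λ₁ + atan2(sin θ sin δ cos φ₁, cos δ − sin φ₁ sin φ₂) = 36.05008°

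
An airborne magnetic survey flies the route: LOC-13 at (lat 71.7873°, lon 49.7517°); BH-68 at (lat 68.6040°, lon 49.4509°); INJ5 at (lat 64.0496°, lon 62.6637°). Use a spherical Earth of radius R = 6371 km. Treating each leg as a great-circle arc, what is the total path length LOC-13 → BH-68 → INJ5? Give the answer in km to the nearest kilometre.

LOC-13→BH-68: c = 0.055587 rad, d = 354.15 km
BH-68→INJ5: c = 0.121595 rad, d = 774.68 km
Total = 354.15 + 774.68 = 1128.83 km

1129 km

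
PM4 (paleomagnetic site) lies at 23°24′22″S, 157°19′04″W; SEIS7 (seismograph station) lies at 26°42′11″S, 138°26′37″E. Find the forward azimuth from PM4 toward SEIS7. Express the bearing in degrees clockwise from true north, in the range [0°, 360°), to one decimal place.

PM4: φ = -23.40611°, λ = -157.31778°
SEIS7: φ = -26.70306°, λ = +138.44361°
Δλ = -64.2386°
y = sin Δλ · cos φ₂ = -0.804559
x = cos φ₁ sin φ₂ − sin φ₁ cos φ₂ cos Δλ = -0.258150
θ = atan2(y, x) = -107.7893° → 252.2107° (mod 360°)

252.2°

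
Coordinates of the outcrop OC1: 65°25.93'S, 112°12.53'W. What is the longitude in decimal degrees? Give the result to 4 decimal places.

112.2088°W

112° + 12.53′/60 = 112 + 0.20883 = 112.2088°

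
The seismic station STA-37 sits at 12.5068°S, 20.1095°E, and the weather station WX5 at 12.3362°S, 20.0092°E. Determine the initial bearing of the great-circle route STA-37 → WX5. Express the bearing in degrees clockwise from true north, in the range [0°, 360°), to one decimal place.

330.1°

Δλ = -0.1003°
y = sin Δλ · cos φ₂ = -0.001710
x = cos φ₁ sin φ₂ − sin φ₁ cos φ₂ cos Δλ = 0.002977
θ = atan2(y, x) = -29.8736° → 330.1264° (mod 360°)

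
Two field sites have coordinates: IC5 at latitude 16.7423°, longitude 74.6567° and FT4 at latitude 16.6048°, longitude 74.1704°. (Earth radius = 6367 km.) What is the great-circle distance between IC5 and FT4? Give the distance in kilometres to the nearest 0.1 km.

Δφ = -0.1375°,  Δλ = -0.4863°
a = sin²(Δφ/2) + cos φ₁ cos φ₂ sin²(Δλ/2) = 0.000018
c = 2·arcsin(√a) = 0.008477 rad = 0.4857°
d = R·c = 6367 × 0.008477 = 54.0 km

54.0 km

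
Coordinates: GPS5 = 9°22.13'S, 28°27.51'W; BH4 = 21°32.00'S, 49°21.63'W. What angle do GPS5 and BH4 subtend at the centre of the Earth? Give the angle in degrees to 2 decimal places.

GPS5: φ = -9.36883°, λ = -28.45850°
BH4: φ = -21.53333°, λ = -49.36050°
Δφ = -12.1645°,  Δλ = -20.9020°
a = sin²(Δφ/2) + cos φ₁ cos φ₂ sin²(Δλ/2) = 0.041426
c = 2·arcsin(√a) = 0.409931 rad = 23.4873°

23.49°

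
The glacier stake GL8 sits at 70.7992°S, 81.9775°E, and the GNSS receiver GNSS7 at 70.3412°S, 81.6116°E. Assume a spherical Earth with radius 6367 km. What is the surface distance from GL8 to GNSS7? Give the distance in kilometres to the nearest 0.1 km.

52.7 km

Δφ = 0.4580°,  Δλ = -0.3659°
a = sin²(Δφ/2) + cos φ₁ cos φ₂ sin²(Δλ/2) = 0.000017
c = 2·arcsin(√a) = 0.008271 rad = 0.4739°
d = R·c = 6367 × 0.008271 = 52.7 km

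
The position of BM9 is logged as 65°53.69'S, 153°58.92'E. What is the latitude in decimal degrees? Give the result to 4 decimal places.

65° + 53.69′/60 = 65 + 0.89483 = 65.8948°

65.8948°S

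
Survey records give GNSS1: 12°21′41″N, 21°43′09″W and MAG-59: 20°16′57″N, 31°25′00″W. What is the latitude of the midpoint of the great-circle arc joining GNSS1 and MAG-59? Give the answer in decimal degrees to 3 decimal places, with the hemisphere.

16.377°N

GNSS1: φ = +12.36139°, λ = -21.71917°
MAG-59: φ = +20.28250°, λ = -31.41667°
Bx = cos φ₂ cos Δλ = 0.924592,  By = cos φ₂ sin Δλ = -0.158002
φₘ = atan2(sin φ₁ + sin φ₂, √((cos φ₁ + Bx)² + By²)) = 16.37741°
λₘ = λ₁ + atan2(By, cos φ₁ + Bx) = -26.46938°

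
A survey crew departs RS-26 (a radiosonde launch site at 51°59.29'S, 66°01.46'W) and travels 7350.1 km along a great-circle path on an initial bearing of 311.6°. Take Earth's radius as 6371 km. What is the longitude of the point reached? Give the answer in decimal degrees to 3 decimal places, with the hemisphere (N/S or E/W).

RS-26: φ = -51.98817°, λ = -66.02433°
δ = d/R = 7350.1/6371 = 1.153681 rad
φ₂ = arcsin(sin φ₁ cos δ + cos φ₁ sin δ cos θ)
   = arcsin(-0.78788·0.40513 + 0.61582·0.91426·0.66393) = 3.13078°
λ₂ = λ₁ + atan2(sin θ sin δ cos φ₁, cos δ − sin φ₁ sin φ₂) = -109.23673°

109.237°W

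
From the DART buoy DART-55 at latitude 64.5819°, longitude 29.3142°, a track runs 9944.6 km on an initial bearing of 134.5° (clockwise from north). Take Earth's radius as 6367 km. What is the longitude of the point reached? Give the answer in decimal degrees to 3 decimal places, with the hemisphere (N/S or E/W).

77.552°E

δ = d/R = 9944.6/6367 = 1.561897 rad
φ₂ = arcsin(sin φ₁ cos δ + cos φ₁ sin δ cos θ)
   = arcsin(0.90320·0.00890 + 0.42922·0.99996·-0.70091) = -17.02537°
λ₂ = λ₁ + atan2(sin θ sin δ cos φ₁, cos δ − sin φ₁ sin φ₂) = 77.55166°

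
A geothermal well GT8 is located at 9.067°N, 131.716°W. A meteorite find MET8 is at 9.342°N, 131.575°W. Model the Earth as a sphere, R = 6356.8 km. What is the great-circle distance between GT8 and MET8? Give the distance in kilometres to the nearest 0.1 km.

34.2 km

Δφ = 0.2750°,  Δλ = 0.1410°
a = sin²(Δφ/2) + cos φ₁ cos φ₂ sin²(Δλ/2) = 0.000007
c = 2·arcsin(√a) = 0.005379 rad = 0.3082°
d = R·c = 6356.8 × 0.005379 = 34.2 km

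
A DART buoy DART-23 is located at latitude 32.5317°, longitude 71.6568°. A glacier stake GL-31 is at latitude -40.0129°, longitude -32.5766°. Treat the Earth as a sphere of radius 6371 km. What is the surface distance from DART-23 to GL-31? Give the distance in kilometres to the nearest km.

13377 km

Δφ = -72.5446°,  Δλ = -104.2334°
a = sin²(Δφ/2) + cos φ₁ cos φ₂ sin²(Δλ/2) = 0.752264
c = 2·arcsin(√a) = 2.099632 rad = 120.3000°
d = R·c = 6371 × 2.099632 = 13376.8 km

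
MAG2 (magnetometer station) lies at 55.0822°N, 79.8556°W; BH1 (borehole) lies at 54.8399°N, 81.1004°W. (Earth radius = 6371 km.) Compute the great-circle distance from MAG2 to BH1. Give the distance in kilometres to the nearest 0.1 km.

83.9 km

Δφ = -0.2423°,  Δλ = -1.2448°
a = sin²(Δφ/2) + cos φ₁ cos φ₂ sin²(Δλ/2) = 0.000043
c = 2·arcsin(√a) = 0.013171 rad = 0.7546°
d = R·c = 6371 × 0.013171 = 83.9 km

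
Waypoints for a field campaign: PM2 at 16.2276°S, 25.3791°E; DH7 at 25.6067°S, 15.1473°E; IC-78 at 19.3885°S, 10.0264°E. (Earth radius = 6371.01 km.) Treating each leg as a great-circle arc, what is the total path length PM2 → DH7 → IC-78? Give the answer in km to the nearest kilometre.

PM2→DH7: c = 0.233502 rad, d = 1487.64 km
DH7→IC-78: c = 0.136331 rad, d = 868.57 km
Total = 1487.64 + 868.57 = 2356.21 km

2356 km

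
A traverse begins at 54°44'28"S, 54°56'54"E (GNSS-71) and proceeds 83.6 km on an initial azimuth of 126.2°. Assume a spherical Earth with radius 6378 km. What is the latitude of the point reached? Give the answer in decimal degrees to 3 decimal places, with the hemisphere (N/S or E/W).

GNSS-71: φ = -54.74111°, λ = +54.94833°
δ = d/R = 83.6/6378 = 0.013108 rad
φ₂ = arcsin(sin φ₁ cos δ + cos φ₁ sin δ cos θ)
   = arcsin(-0.81655·0.99991 + 0.57727·0.01311·-0.59061) = -55.18007°
λ₂ = λ₁ + atan2(sin θ sin δ cos φ₁, cos δ − sin φ₁ sin φ₂) = 56.00972°

55.180°S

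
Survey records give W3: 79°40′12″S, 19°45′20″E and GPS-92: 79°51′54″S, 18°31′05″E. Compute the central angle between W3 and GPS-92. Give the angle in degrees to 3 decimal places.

0.294°

W3: φ = -79.67000°, λ = +19.75556°
GPS-92: φ = -79.86500°, λ = +18.51806°
Δφ = -0.1950°,  Δλ = -1.2375°
a = sin²(Δφ/2) + cos φ₁ cos φ₂ sin²(Δλ/2) = 0.000007
c = 2·arcsin(√a) = 0.005129 rad = 0.2938°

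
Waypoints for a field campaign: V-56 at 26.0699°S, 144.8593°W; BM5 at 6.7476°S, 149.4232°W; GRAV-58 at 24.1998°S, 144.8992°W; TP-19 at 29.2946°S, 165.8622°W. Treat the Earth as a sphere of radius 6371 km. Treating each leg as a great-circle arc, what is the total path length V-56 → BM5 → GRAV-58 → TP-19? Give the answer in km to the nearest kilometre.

6356 km

V-56→BM5: c = 0.345684 rad, d = 2202.36 km
BM5→GRAV-58: c = 0.313872 rad, d = 1999.68 km
GRAV-58→TP-19: c = 0.338066 rad, d = 2153.82 km
Total = 2202.36 + 1999.68 + 2153.82 = 6355.85 km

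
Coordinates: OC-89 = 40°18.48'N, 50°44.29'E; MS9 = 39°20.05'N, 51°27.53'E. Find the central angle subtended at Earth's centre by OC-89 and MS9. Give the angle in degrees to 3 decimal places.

1.120°

OC-89: φ = +40.30800°, λ = +50.73817°
MS9: φ = +39.33417°, λ = +51.45883°
Δφ = -0.9738°,  Δλ = 0.7207°
a = sin²(Δφ/2) + cos φ₁ cos φ₂ sin²(Δλ/2) = 0.000096
c = 2·arcsin(√a) = 0.019550 rad = 1.1201°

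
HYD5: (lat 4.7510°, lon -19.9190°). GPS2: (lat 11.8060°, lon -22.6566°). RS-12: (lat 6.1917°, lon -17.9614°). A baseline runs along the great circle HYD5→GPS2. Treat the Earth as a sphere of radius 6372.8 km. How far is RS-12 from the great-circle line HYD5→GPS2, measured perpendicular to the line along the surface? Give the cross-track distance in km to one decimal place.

δ₁₃ = central angle HYD5→RS-12 = 0.042296 rad  (haversine)
θ₁₃ = bearing HYD5→RS-12 = 53.434°,  θ₁₂ = bearing HYD5→GPS2 = 339.175°
dₓₜ = R·arcsin(sin δ₁₃ · sin(θ₁₃ − θ₁₂)) = 6372.8·arcsin(0.04228·sin(-285.742°)) = 259.429 km
|dₓₜ| = 259.429 km

259.4 km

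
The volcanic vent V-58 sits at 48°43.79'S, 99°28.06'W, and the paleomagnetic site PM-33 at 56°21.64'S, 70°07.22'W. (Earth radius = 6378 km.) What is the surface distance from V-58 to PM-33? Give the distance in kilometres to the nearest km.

2140 km

V-58: φ = -48.72983°, λ = -99.46767°
PM-33: φ = -56.36067°, λ = -70.12033°
Δφ = -7.6308°,  Δλ = 29.3473°
a = sin²(Δφ/2) + cos φ₁ cos φ₂ sin²(Δλ/2) = 0.027875
c = 2·arcsin(√a) = 0.335486 rad = 19.2219°
d = R·c = 6378 × 0.335486 = 2139.7 km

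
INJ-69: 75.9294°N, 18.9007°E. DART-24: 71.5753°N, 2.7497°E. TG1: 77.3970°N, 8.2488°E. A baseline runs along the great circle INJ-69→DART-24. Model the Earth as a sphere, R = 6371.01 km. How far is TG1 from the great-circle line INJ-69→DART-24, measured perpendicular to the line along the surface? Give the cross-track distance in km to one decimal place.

301.9 km

δ₁₃ = central angle INJ-69→TG1 = 0.049847 rad  (haversine)
θ₁₃ = bearing INJ-69→TG1 = 305.959°,  θ₁₂ = bearing INJ-69→DART-24 = 234.024°
dₓₜ = R·arcsin(sin δ₁₃ · sin(θ₁₃ − θ₁₂)) = 6371.01·arcsin(0.04983·sin(71.936°)) = 301.911 km
|dₓₜ| = 301.911 km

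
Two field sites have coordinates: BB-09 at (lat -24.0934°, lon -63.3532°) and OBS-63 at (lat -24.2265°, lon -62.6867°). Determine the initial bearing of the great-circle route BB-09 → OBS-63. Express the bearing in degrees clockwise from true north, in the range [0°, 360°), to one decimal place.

Δλ = 0.6665°
y = sin Δλ · cos φ₂ = 0.010608
x = cos φ₁ sin φ₂ − sin φ₁ cos φ₂ cos Δλ = -0.002348
θ = atan2(y, x) = 102.4820° → 102.4820° (mod 360°)

102.5°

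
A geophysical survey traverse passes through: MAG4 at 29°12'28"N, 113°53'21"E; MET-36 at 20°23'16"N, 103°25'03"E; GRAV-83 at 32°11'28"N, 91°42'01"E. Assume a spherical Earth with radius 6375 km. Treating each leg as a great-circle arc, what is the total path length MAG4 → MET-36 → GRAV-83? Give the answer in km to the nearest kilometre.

3197 km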